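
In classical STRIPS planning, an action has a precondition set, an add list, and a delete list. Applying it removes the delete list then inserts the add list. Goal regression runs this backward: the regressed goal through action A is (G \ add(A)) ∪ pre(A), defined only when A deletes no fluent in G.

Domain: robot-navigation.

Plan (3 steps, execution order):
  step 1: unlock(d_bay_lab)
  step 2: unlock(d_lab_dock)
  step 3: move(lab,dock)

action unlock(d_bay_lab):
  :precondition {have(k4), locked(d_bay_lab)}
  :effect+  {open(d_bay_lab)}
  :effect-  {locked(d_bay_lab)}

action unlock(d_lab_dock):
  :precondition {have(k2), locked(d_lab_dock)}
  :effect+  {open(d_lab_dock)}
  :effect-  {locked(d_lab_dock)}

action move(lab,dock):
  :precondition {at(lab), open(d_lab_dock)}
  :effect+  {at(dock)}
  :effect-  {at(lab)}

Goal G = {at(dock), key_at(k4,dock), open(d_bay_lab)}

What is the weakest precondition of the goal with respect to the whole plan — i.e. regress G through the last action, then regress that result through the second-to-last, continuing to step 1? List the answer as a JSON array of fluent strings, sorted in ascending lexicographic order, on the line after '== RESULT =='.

Work backward from the goal:
  through step 3 (move(lab,dock)): drop {at(dock)}, keep {key_at(k4,dock), open(d_bay_lab)}, require {at(lab), open(d_lab_dock)}
    → {at(lab), key_at(k4,dock), open(d_bay_lab), open(d_lab_dock)}
  through step 2 (unlock(d_lab_dock)): drop {open(d_lab_dock)}, keep {at(lab), key_at(k4,dock), open(d_bay_lab)}, require {have(k2), locked(d_lab_dock)}
    → {at(lab), have(k2), key_at(k4,dock), locked(d_lab_dock), open(d_bay_lab)}
  through step 1 (unlock(d_bay_lab)): drop {open(d_bay_lab)}, keep {at(lab), have(k2), key_at(k4,dock), locked(d_lab_dock)}, require {have(k4), locked(d_bay_lab)}
    → {at(lab), have(k2), have(k4), key_at(k4,dock), locked(d_bay_lab), locked(d_lab_dock)}

== RESULT ==
["at(lab)", "have(k2)", "have(k4)", "key_at(k4,dock)", "locked(d_bay_lab)", "locked(d_lab_dock)"]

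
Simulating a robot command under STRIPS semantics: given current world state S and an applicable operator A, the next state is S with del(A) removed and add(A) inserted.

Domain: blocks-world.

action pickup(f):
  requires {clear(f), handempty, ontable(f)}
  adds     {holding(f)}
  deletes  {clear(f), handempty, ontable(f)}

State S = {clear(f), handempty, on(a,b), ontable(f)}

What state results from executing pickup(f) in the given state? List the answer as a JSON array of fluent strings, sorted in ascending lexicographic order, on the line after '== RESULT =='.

Progress:
  pre ⊆ S: {clear(f), handempty, ontable(f)} ⊆ S  — applicable
  S \ del = {on(a,b)}
  ∪ add   = {holding(f), on(a,b)}

== RESULT ==
["holding(f)", "on(a,b)"]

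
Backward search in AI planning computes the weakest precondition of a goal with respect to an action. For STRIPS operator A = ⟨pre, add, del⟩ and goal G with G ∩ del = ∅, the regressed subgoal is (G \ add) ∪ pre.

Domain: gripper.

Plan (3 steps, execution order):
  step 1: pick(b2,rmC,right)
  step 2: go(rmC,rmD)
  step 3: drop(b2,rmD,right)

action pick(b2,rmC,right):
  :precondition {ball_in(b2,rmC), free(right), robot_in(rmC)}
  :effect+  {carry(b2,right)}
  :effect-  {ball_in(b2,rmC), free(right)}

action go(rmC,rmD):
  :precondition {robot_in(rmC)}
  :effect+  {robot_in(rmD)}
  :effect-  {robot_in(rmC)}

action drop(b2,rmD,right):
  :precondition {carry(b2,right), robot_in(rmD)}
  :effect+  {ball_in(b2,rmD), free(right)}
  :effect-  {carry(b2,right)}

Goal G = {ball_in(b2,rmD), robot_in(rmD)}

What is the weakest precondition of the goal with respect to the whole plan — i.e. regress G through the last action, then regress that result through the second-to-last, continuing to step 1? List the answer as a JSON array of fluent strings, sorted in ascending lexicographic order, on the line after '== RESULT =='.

Work backward from the goal:
  through step 3 (drop(b2,rmD,right)): drop {ball_in(b2,rmD)}, keep {robot_in(rmD)}, require {carry(b2,right), robot_in(rmD)}
    → {carry(b2,right), robot_in(rmD)}
  through step 2 (go(rmC,rmD)): drop {robot_in(rmD)}, keep {carry(b2,right)}, require {robot_in(rmC)}
    → {carry(b2,right), robot_in(rmC)}
  through step 1 (pick(b2,rmC,right)): drop {carry(b2,right)}, keep {robot_in(rmC)}, require {ball_in(b2,rmC), free(right), robot_in(rmC)}
    → {ball_in(b2,rmC), free(right), robot_in(rmC)}

== RESULT ==
["ball_in(b2,rmC)", "free(right)", "robot_in(rmC)"]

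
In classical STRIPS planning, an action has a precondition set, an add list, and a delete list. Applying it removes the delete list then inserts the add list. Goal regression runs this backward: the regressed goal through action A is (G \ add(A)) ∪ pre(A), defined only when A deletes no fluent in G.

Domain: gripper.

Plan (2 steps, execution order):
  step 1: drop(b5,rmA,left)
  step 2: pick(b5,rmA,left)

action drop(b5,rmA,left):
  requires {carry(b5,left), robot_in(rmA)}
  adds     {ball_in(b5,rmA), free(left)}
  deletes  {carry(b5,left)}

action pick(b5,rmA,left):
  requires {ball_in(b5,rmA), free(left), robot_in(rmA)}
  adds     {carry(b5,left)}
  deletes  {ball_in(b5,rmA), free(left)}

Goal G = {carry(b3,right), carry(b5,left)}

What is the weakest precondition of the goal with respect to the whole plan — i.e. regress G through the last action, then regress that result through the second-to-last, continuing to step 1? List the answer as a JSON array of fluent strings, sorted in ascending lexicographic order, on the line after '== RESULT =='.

Regress step by step:
  through step 2 (pick(b5,rmA,left)): drop {carry(b5,left)}, keep {carry(b3,right)}, require {ball_in(b5,rmA), free(left), robot_in(rmA)}
    → {ball_in(b5,rmA), carry(b3,right), free(left), robot_in(rmA)}
  through step 1 (drop(b5,rmA,left)): drop {ball_in(b5,rmA), free(left)}, keep {carry(b3,right), robot_in(rmA)}, require {carry(b5,left), robot_in(rmA)}
    → {carry(b3,right), carry(b5,left), robot_in(rmA)}

== RESULT ==
["carry(b3,right)", "carry(b5,left)", "robot_in(rmA)"]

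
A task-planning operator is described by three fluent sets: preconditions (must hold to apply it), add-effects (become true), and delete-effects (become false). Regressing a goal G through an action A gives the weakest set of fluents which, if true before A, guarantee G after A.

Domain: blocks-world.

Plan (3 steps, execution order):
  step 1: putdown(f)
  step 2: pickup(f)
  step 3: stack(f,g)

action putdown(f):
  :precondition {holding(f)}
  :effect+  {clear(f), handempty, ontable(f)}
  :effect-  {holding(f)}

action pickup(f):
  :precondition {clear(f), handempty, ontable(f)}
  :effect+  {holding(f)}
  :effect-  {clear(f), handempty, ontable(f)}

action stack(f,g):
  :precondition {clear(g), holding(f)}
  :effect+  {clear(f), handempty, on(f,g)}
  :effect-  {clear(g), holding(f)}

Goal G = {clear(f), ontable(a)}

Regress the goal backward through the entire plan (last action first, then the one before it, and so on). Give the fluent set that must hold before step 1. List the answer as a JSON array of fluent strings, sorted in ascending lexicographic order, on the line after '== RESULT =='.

Work backward from the goal:
  through step 3 (stack(f,g)): drop {clear(f)}, keep {ontable(a)}, require {clear(g), holding(f)}
    → {clear(g), holding(f), ontable(a)}
  through step 2 (pickup(f)): drop {holding(f)}, keep {clear(g), ontable(a)}, require {clear(f), handempty, ontable(f)}
    → {clear(f), clear(g), handempty, ontable(a), ontable(f)}
  through step 1 (putdown(f)): drop {clear(f), handempty, ontable(f)}, keep {clear(g), ontable(a)}, require {holding(f)}
    → {clear(g), holding(f), ontable(a)}

== RESULT ==
["clear(g)", "holding(f)", "ontable(a)"]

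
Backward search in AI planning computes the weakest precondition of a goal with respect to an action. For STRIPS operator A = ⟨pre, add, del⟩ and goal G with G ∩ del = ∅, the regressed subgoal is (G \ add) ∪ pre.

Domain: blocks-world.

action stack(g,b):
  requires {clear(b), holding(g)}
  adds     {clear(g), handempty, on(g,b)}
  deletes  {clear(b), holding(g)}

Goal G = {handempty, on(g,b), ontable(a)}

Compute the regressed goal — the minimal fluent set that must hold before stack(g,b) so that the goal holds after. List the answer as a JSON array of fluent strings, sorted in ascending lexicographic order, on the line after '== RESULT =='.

Compute (G \ add) ∪ pre:
  G ∩ del = {}  (empty — regression defined)
  G \ add = {handempty, on(g,b), ontable(a)} \ {clear(g), handempty, on(g,b)} = {ontable(a)}
  ∪ pre   = {ontable(a)} ∪ {clear(b), holding(g)}
          = {clear(b), holding(g), ontable(a)}

== RESULT ==
["clear(b)", "holding(g)", "ontable(a)"]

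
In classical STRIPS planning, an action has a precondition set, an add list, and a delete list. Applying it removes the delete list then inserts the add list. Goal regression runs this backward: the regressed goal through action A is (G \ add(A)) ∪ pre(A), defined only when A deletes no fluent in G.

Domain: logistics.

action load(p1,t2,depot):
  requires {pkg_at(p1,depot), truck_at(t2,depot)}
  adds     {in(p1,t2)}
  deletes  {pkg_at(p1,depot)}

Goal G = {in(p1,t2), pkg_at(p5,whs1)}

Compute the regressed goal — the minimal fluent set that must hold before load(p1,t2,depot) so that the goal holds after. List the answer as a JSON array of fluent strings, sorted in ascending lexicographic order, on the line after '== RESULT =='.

Regress:
  G ∩ del = {}  (empty — regression defined)
  G \ add = {in(p1,t2), pkg_at(p5,whs1)} \ {in(p1,t2)} = {pkg_at(p5,whs1)}
  ∪ pre   = {pkg_at(p5,whs1)} ∪ {pkg_at(p1,depot), truck_at(t2,depot)}
          = {pkg_at(p1,depot), pkg_at(p5,whs1), truck_at(t2,depot)}

== RESULT ==
["pkg_at(p1,depot)", "pkg_at(p5,whs1)", "truck_at(t2,depot)"]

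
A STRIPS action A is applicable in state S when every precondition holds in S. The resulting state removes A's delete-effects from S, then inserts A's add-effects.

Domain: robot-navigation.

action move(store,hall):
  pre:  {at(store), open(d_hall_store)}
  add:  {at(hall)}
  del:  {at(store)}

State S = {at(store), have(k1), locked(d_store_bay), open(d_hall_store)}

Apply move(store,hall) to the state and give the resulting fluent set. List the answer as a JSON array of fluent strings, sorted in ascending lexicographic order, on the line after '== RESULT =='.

Progress:
  pre ⊆ S: {at(store), open(d_hall_store)} ⊆ S  — applicable
  S \ del = {have(k1), locked(d_store_bay), open(d_hall_store)}
  ∪ add   = {at(hall), have(k1), locked(d_store_bay), open(d_hall_store)}

== RESULT ==
["at(hall)", "have(k1)", "locked(d_store_bay)", "open(d_hall_store)"]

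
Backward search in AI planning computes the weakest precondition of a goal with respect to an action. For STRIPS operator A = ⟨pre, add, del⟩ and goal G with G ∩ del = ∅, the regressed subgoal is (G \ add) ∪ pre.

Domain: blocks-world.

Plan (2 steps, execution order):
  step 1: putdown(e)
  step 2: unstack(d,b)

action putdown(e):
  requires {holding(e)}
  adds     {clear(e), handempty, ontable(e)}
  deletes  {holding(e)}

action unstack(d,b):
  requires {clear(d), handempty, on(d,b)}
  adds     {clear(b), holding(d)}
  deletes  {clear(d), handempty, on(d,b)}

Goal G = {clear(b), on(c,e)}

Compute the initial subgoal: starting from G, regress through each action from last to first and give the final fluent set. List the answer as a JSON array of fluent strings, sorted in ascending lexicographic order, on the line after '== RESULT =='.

Work backward from the goal:
  through step 2 (unstack(d,b)): drop {clear(b)}, keep {on(c,e)}, require {clear(d), handempty, on(d,b)}
    → {clear(d), handempty, on(c,e), on(d,b)}
  through step 1 (putdown(e)): drop {handempty}, keep {clear(d), on(c,e), on(d,b)}, require {holding(e)}
    → {clear(d), holding(e), on(c,e), on(d,b)}

== RESULT ==
["clear(d)", "holding(e)", "on(c,e)", "on(d,b)"]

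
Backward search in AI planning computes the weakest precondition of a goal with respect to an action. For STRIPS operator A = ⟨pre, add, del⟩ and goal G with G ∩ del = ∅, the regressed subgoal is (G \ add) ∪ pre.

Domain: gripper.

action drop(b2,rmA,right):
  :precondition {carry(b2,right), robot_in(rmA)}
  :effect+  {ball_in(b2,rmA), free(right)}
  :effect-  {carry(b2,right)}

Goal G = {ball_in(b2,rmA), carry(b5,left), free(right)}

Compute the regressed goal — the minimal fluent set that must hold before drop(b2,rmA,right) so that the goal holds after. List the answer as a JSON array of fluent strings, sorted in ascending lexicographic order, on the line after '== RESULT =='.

Compute (G \ add) ∪ pre:
  G ∩ del = {}  (empty — regression defined)
  G \ add = {ball_in(b2,rmA), carry(b5,left), free(right)} \ {ball_in(b2,rmA), free(right)} = {carry(b5,left)}
  ∪ pre   = {carry(b5,left)} ∪ {carry(b2,right), robot_in(rmA)}
          = {carry(b2,right), carry(b5,left), robot_in(rmA)}

== RESULT ==
["carry(b2,right)", "carry(b5,left)", "robot_in(rmA)"]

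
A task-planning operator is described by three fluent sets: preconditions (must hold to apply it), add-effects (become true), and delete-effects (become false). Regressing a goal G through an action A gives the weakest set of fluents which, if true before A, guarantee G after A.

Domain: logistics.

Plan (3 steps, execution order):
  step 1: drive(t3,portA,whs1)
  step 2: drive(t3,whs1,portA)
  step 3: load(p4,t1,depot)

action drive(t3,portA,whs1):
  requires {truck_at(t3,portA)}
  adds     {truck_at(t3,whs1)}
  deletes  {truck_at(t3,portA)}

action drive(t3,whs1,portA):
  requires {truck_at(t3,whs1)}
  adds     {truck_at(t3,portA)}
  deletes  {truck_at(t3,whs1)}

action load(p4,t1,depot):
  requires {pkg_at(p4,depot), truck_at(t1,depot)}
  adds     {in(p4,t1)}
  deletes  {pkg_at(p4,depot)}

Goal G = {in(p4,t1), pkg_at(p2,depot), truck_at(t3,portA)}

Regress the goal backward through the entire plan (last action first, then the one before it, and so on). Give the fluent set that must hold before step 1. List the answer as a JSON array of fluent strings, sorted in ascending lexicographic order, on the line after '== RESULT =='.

Work backward from the goal:
  through step 3 (load(p4,t1,depot)): drop {in(p4,t1)}, keep {pkg_at(p2,depot), truck_at(t3,portA)}, require {pkg_at(p4,depot), truck_at(t1,depot)}
    → {pkg_at(p2,depot), pkg_at(p4,depot), truck_at(t1,depot), truck_at(t3,portA)}
  through step 2 (drive(t3,whs1,portA)): drop {truck_at(t3,portA)}, keep {pkg_at(p2,depot), pkg_at(p4,depot), truck_at(t1,depot)}, require {truck_at(t3,whs1)}
    → {pkg_at(p2,depot), pkg_at(p4,depot), truck_at(t1,depot), truck_at(t3,whs1)}
  through step 1 (drive(t3,portA,whs1)): drop {truck_at(t3,whs1)}, keep {pkg_at(p2,depot), pkg_at(p4,depot), truck_at(t1,depot)}, require {truck_at(t3,portA)}
    → {pkg_at(p2,depot), pkg_at(p4,depot), truck_at(t1,depot), truck_at(t3,portA)}

== RESULT ==
["pkg_at(p2,depot)", "pkg_at(p4,depot)", "truck_at(t1,depot)", "truck_at(t3,portA)"]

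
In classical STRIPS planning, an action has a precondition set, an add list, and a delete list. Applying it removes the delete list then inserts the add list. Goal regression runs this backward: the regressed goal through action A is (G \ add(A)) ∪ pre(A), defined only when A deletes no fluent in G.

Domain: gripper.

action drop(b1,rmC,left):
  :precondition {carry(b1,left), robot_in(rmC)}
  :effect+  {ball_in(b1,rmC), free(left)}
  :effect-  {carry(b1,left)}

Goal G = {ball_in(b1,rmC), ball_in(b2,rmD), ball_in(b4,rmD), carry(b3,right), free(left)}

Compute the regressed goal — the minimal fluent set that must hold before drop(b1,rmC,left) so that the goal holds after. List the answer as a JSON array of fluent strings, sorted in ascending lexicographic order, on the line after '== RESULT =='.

Regress:
  G ∩ del = {}  (empty — regression defined)
  G \ add = {ball_in(b1,rmC), ball_in(b2,rmD), ball_in(b4,rmD), carry(b3,right), free(left)} \ {ball_in(b1,rmC), free(left)} = {ball_in(b2,rmD), ball_in(b4,rmD), carry(b3,right)}
  ∪ pre   = {ball_in(b2,rmD), ball_in(b4,rmD), carry(b3,right)} ∪ {carry(b1,left), robot_in(rmC)}
          = {ball_in(b2,rmD), ball_in(b4,rmD), carry(b1,left), carry(b3,right), robot_in(rmC)}

== RESULT ==
["ball_in(b2,rmD)", "ball_in(b4,rmD)", "carry(b1,left)", "carry(b3,right)", "robot_in(rmC)"]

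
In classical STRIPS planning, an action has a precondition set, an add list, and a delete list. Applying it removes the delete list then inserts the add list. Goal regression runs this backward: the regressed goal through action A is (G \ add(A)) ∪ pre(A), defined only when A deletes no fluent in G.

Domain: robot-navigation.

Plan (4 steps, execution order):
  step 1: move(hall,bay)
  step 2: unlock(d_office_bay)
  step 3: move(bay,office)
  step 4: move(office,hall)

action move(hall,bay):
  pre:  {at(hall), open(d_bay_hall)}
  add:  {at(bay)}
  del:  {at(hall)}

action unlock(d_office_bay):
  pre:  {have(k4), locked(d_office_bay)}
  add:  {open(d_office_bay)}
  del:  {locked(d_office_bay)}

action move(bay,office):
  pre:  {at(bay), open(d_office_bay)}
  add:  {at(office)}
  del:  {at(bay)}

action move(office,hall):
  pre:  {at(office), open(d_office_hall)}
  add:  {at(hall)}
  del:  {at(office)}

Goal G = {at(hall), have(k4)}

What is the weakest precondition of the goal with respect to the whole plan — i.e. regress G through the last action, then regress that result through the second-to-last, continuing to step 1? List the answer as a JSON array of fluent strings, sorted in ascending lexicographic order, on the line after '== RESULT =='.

Regress step by step:
  through step 4 (move(office,hall)): drop {at(hall)}, keep {have(k4)}, require {at(office), open(d_office_hall)}
    → {at(office), have(k4), open(d_office_hall)}
  through step 3 (move(bay,office)): drop {at(office)}, keep {have(k4), open(d_office_hall)}, require {at(bay), open(d_office_bay)}
    → {at(bay), have(k4), open(d_office_bay), open(d_office_hall)}
  through step 2 (unlock(d_office_bay)): drop {open(d_office_bay)}, keep {at(bay), have(k4), open(d_office_hall)}, require {have(k4), locked(d_office_bay)}
    → {at(bay), have(k4), locked(d_office_bay), open(d_office_hall)}
  through step 1 (move(hall,bay)): drop {at(bay)}, keep {have(k4), locked(d_office_bay), open(d_office_hall)}, require {at(hall), open(d_bay_hall)}
    → {at(hall), have(k4), locked(d_office_bay), open(d_bay_hall), open(d_office_hall)}

== RESULT ==
["at(hall)", "have(k4)", "locked(d_office_bay)", "open(d_bay_hall)", "open(d_office_hall)"]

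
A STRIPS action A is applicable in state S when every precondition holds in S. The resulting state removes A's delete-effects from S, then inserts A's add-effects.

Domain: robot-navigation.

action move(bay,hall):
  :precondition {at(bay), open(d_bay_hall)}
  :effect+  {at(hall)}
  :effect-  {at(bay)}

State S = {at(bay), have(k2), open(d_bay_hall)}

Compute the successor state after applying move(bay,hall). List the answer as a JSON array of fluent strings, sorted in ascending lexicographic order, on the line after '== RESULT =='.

Progress:
  pre ⊆ S: {at(bay), open(d_bay_hall)} ⊆ S  — applicable
  S \ del = {have(k2), open(d_bay_hall)}
  ∪ add   = {at(hall), have(k2), open(d_bay_hall)}

== RESULT ==
["at(hall)", "have(k2)", "open(d_bay_hall)"]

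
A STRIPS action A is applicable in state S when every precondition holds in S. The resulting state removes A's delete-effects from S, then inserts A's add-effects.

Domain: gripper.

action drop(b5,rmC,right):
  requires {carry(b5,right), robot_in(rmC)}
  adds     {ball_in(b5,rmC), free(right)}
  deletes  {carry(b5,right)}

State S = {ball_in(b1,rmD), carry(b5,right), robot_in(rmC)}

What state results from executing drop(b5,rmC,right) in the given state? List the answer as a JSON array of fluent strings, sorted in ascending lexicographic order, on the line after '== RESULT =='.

Compute (S \ del) ∪ add:
  pre ⊆ S: {carry(b5,right), robot_in(rmC)} ⊆ S  — applicable
  S \ del = {ball_in(b1,rmD), robot_in(rmC)}
  ∪ add   = {ball_in(b1,rmD), ball_in(b5,rmC), free(right), robot_in(rmC)}

== RESULT ==
["ball_in(b1,rmD)", "ball_in(b5,rmC)", "free(right)", "robot_in(rmC)"]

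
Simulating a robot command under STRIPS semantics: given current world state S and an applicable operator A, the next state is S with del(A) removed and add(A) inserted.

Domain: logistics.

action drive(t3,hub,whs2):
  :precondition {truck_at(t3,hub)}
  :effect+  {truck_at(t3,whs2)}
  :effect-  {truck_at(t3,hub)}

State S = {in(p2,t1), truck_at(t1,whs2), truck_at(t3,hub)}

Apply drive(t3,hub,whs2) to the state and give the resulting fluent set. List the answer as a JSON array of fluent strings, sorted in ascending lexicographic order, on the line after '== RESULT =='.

Progress:
  pre ⊆ S: {truck_at(t3,hub)} ⊆ S  — applicable
  S \ del = {in(p2,t1), truck_at(t1,whs2)}
  ∪ add   = {in(p2,t1), truck_at(t1,whs2), truck_at(t3,whs2)}

== RESULT ==
["in(p2,t1)", "truck_at(t1,whs2)", "truck_at(t3,whs2)"]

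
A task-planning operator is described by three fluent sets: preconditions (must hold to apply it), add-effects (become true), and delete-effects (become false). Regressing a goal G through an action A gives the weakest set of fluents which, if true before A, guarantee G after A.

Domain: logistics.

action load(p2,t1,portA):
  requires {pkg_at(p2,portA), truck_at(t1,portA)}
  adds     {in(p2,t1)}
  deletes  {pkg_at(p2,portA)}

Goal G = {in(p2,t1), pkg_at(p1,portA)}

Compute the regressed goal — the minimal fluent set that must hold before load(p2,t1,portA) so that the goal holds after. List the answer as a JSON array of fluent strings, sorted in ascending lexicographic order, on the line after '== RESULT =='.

Compute (G \ add) ∪ pre:
  G ∩ del = {}  (empty — regression defined)
  G \ add = {in(p2,t1), pkg_at(p1,portA)} \ {in(p2,t1)} = {pkg_at(p1,portA)}
  ∪ pre   = {pkg_at(p1,portA)} ∪ {pkg_at(p2,portA), truck_at(t1,portA)}
          = {pkg_at(p1,portA), pkg_at(p2,portA), truck_at(t1,portA)}

== RESULT ==
["pkg_at(p1,portA)", "pkg_at(p2,portA)", "truck_at(t1,portA)"]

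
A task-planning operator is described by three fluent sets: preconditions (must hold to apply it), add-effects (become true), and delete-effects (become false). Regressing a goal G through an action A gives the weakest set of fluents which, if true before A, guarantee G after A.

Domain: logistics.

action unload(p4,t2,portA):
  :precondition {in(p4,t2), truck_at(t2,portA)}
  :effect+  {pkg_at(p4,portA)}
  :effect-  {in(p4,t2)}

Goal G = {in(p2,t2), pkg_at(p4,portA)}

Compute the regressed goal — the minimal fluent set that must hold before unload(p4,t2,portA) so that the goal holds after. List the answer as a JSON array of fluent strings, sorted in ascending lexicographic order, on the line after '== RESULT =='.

Regress:
  G ∩ del = {}  (empty — regression defined)
  G \ add = {in(p2,t2), pkg_at(p4,portA)} \ {pkg_at(p4,portA)} = {in(p2,t2)}
  ∪ pre   = {in(p2,t2)} ∪ {in(p4,t2), truck_at(t2,portA)}
          = {in(p2,t2), in(p4,t2), truck_at(t2,portA)}

== RESULT ==
["in(p2,t2)", "in(p4,t2)", "truck_at(t2,portA)"]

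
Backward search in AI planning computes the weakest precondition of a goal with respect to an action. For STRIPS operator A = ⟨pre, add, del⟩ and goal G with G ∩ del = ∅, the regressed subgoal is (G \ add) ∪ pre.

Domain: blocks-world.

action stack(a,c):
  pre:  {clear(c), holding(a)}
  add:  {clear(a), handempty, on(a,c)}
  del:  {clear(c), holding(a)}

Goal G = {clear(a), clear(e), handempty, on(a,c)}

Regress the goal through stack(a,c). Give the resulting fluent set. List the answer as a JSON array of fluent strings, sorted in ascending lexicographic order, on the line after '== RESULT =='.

Compute (G \ add) ∪ pre:
  G ∩ del = {}  (empty — regression defined)
  G \ add = {clear(a), clear(e), handempty, on(a,c)} \ {clear(a), handempty, on(a,c)} = {clear(e)}
  ∪ pre   = {clear(e)} ∪ {clear(c), holding(a)}
          = {clear(c), clear(e), holding(a)}

== RESULT ==
["clear(c)", "clear(e)", "holding(a)"]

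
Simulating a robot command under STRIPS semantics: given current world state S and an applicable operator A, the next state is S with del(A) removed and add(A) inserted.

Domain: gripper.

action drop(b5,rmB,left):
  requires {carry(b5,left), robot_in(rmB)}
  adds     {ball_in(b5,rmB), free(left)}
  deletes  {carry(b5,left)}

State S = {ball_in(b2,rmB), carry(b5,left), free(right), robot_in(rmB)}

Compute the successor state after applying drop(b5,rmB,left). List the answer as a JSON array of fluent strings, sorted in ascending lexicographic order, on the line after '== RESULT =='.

Compute (S \ del) ∪ add:
  pre ⊆ S: {carry(b5,left), robot_in(rmB)} ⊆ S  — applicable
  S \ del = {ball_in(b2,rmB), free(right), robot_in(rmB)}
  ∪ add   = {ball_in(b2,rmB), ball_in(b5,rmB), free(left), free(right), robot_in(rmB)}

== RESULT ==
["ball_in(b2,rmB)", "ball_in(b5,rmB)", "free(left)", "free(right)", "robot_in(rmB)"]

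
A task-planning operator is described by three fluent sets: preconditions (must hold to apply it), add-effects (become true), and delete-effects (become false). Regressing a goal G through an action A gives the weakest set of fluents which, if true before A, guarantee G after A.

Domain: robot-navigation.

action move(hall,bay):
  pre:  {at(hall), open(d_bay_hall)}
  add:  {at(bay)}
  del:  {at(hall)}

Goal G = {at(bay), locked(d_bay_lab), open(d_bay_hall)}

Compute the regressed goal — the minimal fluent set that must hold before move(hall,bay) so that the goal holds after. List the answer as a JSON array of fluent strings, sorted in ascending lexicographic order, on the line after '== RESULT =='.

Compute (G \ add) ∪ pre:
  G ∩ del = {}  (empty — regression defined)
  G \ add = {at(bay), locked(d_bay_lab), open(d_bay_hall)} \ {at(bay)} = {locked(d_bay_lab), open(d_bay_hall)}
  ∪ pre   = {locked(d_bay_lab), open(d_bay_hall)} ∪ {at(hall), open(d_bay_hall)}
          = {at(hall), locked(d_bay_lab), open(d_bay_hall)}

== RESULT ==
["at(hall)", "locked(d_bay_lab)", "open(d_bay_hall)"]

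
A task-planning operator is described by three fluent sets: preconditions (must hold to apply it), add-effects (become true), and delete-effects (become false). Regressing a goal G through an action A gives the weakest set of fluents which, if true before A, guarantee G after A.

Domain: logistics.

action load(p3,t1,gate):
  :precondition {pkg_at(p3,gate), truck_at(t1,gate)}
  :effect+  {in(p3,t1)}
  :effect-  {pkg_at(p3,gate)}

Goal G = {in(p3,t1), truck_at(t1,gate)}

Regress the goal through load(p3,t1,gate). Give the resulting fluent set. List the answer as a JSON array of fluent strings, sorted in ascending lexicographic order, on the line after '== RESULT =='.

Regress:
  G ∩ del = {}  (empty — regression defined)
  G \ add = {in(p3,t1), truck_at(t1,gate)} \ {in(p3,t1)} = {truck_at(t1,gate)}
  ∪ pre   = {truck_at(t1,gate)} ∪ {pkg_at(p3,gate), truck_at(t1,gate)}
          = {pkg_at(p3,gate), truck_at(t1,gate)}

== RESULT ==
["pkg_at(p3,gate)", "truck_at(t1,gate)"]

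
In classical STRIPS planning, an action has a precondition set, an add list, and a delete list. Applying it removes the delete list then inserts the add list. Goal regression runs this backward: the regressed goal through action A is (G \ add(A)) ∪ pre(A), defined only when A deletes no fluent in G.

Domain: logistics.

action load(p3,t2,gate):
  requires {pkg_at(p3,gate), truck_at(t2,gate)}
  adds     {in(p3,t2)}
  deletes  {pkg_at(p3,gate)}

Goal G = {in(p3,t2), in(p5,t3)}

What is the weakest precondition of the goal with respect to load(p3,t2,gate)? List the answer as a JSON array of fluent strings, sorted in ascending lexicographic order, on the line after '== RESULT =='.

Regress:
  G ∩ del = {}  (empty — regression defined)
  G \ add = {in(p3,t2), in(p5,t3)} \ {in(p3,t2)} = {in(p5,t3)}
  ∪ pre   = {in(p5,t3)} ∪ {pkg_at(p3,gate), truck_at(t2,gate)}
          = {in(p5,t3), pkg_at(p3,gate), truck_at(t2,gate)}

== RESULT ==
["in(p5,t3)", "pkg_at(p3,gate)", "truck_at(t2,gate)"]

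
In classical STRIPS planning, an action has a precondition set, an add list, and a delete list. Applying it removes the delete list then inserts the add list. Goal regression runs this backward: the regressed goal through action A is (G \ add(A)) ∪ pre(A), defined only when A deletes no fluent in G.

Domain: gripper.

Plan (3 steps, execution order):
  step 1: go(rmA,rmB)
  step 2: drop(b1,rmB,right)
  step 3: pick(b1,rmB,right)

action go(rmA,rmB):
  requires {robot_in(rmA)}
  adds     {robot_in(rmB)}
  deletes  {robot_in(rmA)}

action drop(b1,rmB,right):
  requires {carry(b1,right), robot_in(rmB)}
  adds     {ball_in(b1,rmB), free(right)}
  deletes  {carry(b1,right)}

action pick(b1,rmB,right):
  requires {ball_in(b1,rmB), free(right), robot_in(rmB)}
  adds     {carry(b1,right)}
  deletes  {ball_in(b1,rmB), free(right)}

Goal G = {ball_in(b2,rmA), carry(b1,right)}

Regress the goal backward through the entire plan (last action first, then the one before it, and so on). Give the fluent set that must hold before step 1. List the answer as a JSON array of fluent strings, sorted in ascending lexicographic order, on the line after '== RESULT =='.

Regress step by step:
  through step 3 (pick(b1,rmB,right)): drop {carry(b1,right)}, keep {ball_in(b2,rmA)}, require {ball_in(b1,rmB), free(right), robot_in(rmB)}
    → {ball_in(b1,rmB), ball_in(b2,rmA), free(right), robot_in(rmB)}
  through step 2 (drop(b1,rmB,right)): drop {ball_in(b1,rmB), free(right)}, keep {ball_in(b2,rmA), robot_in(rmB)}, require {carry(b1,right), robot_in(rmB)}
    → {ball_in(b2,rmA), carry(b1,right), robot_in(rmB)}
  through step 1 (go(rmA,rmB)): drop {robot_in(rmB)}, keep {ball_in(b2,rmA), carry(b1,right)}, require {robot_in(rmA)}
    → {ball_in(b2,rmA), carry(b1,right), robot_in(rmA)}

== RESULT ==
["ball_in(b2,rmA)", "carry(b1,right)", "robot_in(rmA)"]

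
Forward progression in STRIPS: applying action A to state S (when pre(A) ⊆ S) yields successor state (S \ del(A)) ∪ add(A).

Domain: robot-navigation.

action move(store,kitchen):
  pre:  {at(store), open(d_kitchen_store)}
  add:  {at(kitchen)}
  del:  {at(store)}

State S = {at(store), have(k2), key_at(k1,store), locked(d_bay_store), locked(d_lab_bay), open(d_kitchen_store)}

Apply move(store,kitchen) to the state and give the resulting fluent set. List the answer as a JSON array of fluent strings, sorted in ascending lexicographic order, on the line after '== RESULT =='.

Progress:
  pre ⊆ S: {at(store), open(d_kitchen_store)} ⊆ S  — applicable
  S \ del = {have(k2), key_at(k1,store), locked(d_bay_store), locked(d_lab_bay), open(d_kitchen_store)}
  ∪ add   = {at(kitchen), have(k2), key_at(k1,store), locked(d_bay_store), locked(d_lab_bay), open(d_kitchen_store)}

== RESULT ==
["at(kitchen)", "have(k2)", "key_at(k1,store)", "locked(d_bay_store)", "locked(d_lab_bay)", "open(d_kitchen_store)"]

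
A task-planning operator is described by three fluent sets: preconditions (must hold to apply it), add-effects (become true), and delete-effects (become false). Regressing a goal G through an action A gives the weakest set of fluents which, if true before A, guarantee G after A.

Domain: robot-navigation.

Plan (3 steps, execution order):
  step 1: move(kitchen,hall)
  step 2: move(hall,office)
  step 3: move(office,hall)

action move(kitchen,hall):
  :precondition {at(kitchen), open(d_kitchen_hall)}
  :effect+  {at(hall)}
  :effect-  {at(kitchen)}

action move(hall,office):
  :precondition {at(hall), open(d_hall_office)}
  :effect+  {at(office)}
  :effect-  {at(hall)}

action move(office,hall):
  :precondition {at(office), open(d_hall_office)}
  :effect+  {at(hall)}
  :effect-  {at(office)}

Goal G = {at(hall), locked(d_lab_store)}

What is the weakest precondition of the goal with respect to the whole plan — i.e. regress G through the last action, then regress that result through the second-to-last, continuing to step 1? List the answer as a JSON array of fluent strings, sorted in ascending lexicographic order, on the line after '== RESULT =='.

Work backward from the goal:
  through step 3 (move(office,hall)): drop {at(hall)}, keep {locked(d_lab_store)}, require {at(office), open(d_hall_office)}
    → {at(office), locked(d_lab_store), open(d_hall_office)}
  through step 2 (move(hall,office)): drop {at(office)}, keep {locked(d_lab_store), open(d_hall_office)}, require {at(hall), open(d_hall_office)}
    → {at(hall), locked(d_lab_store), open(d_hall_office)}
  through step 1 (move(kitchen,hall)): drop {at(hall)}, keep {locked(d_lab_store), open(d_hall_office)}, require {at(kitchen), open(d_kitchen_hall)}
    → {at(kitchen), locked(d_lab_store), open(d_hall_office), open(d_kitchen_hall)}

== RESULT ==
["at(kitchen)", "locked(d_lab_store)", "open(d_hall_office)", "open(d_kitchen_hall)"]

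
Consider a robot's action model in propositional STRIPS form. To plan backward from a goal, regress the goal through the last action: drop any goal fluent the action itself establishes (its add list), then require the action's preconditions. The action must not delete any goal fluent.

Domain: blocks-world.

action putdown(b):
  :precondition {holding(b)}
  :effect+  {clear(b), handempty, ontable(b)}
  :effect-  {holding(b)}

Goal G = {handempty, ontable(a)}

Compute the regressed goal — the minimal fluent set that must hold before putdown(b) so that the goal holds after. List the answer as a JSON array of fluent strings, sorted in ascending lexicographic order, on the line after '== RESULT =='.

Compute (G \ add) ∪ pre:
  G ∩ del = {}  (empty — regression defined)
  G \ add = {handempty, ontable(a)} \ {clear(b), handempty, ontable(b)} = {ontable(a)}
  ∪ pre   = {ontable(a)} ∪ {holding(b)}
          = {holding(b), ontable(a)}

== RESULT ==
["holding(b)", "ontable(a)"]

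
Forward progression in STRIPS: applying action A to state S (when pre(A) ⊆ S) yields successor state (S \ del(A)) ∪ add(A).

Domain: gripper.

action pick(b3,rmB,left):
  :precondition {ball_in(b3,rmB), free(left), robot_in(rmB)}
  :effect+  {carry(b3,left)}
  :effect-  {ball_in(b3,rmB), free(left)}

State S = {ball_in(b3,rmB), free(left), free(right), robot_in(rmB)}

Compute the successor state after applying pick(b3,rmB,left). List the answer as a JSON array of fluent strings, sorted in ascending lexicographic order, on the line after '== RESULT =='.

Progress:
  pre ⊆ S: {ball_in(b3,rmB), free(left), robot_in(rmB)} ⊆ S  — applicable
  S \ del = {free(right), robot_in(rmB)}
  ∪ add   = {carry(b3,left), free(right), robot_in(rmB)}

== RESULT ==
["carry(b3,left)", "free(right)", "robot_in(rmB)"]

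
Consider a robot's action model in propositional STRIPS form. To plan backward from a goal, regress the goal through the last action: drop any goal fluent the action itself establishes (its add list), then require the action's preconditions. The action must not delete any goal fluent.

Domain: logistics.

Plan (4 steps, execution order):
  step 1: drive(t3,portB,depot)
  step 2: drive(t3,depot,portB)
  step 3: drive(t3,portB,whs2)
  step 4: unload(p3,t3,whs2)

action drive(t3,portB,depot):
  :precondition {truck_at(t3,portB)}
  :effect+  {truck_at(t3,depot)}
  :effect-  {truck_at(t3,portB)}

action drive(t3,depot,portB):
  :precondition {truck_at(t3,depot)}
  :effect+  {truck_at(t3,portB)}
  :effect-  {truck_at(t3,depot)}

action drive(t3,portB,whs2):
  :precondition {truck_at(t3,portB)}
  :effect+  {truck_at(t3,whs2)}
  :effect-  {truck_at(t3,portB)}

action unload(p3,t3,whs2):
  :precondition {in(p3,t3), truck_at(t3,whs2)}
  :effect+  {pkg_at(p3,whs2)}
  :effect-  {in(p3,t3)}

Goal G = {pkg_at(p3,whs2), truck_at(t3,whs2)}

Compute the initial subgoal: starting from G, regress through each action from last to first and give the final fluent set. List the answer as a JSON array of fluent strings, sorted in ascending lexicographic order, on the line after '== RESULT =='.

Work backward from the goal:
  through step 4 (unload(p3,t3,whs2)): drop {pkg_at(p3,whs2)}, keep {truck_at(t3,whs2)}, require {in(p3,t3), truck_at(t3,whs2)}
    → {in(p3,t3), truck_at(t3,whs2)}
  through step 3 (drive(t3,portB,whs2)): drop {truck_at(t3,whs2)}, keep {in(p3,t3)}, require {truck_at(t3,portB)}
    → {in(p3,t3), truck_at(t3,portB)}
  through step 2 (drive(t3,depot,portB)): drop {truck_at(t3,portB)}, keep {in(p3,t3)}, require {truck_at(t3,depot)}
    → {in(p3,t3), truck_at(t3,depot)}
  through step 1 (drive(t3,portB,depot)): drop {truck_at(t3,depot)}, keep {in(p3,t3)}, require {truck_at(t3,portB)}
    → {in(p3,t3), truck_at(t3,portB)}

== RESULT ==
["in(p3,t3)", "truck_at(t3,portB)"]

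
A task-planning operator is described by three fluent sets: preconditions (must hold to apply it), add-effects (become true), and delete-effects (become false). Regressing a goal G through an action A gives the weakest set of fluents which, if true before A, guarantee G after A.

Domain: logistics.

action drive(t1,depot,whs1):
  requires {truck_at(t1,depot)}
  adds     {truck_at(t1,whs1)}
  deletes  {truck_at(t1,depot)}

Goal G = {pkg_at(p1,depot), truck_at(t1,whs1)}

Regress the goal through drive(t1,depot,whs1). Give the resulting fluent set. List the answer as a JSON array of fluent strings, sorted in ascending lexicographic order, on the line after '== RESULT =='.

Regress:
  G ∩ del = {}  (empty — regression defined)
  G \ add = {pkg_at(p1,depot), truck_at(t1,whs1)} \ {truck_at(t1,whs1)} = {pkg_at(p1,depot)}
  ∪ pre   = {pkg_at(p1,depot)} ∪ {truck_at(t1,depot)}
          = {pkg_at(p1,depot), truck_at(t1,depot)}

== RESULT ==
["pkg_at(p1,depot)", "truck_at(t1,depot)"]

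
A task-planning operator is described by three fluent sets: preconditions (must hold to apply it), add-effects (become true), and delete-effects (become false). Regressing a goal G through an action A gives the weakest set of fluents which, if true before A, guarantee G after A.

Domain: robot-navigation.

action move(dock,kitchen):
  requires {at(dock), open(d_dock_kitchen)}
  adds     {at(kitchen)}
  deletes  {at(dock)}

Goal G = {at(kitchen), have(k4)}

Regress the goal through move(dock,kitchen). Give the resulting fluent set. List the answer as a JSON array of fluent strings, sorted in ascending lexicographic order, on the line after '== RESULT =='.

Compute (G \ add) ∪ pre:
  G ∩ del = {}  (empty — regression defined)
  G \ add = {at(kitchen), have(k4)} \ {at(kitchen)} = {have(k4)}
  ∪ pre   = {have(k4)} ∪ {at(dock), open(d_dock_kitchen)}
          = {at(dock), have(k4), open(d_dock_kitchen)}

== RESULT ==
["at(dock)", "have(k4)", "open(d_dock_kitchen)"]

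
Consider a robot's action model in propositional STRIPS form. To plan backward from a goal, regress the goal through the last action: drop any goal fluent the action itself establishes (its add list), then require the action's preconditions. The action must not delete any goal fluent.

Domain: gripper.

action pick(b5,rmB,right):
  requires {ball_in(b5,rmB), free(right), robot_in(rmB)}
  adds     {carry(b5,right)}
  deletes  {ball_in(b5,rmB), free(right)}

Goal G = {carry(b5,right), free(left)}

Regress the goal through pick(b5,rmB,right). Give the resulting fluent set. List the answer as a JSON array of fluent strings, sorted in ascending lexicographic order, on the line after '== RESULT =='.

Regress:
  G ∩ del = {}  (empty — regression defined)
  G \ add = {carry(b5,right), free(left)} \ {carry(b5,right)} = {free(left)}
  ∪ pre   = {free(left)} ∪ {ball_in(b5,rmB), free(right), robot_in(rmB)}
          = {ball_in(b5,rmB), free(left), free(right), robot_in(rmB)}

== RESULT ==
["ball_in(b5,rmB)", "free(left)", "free(right)", "robot_in(rmB)"]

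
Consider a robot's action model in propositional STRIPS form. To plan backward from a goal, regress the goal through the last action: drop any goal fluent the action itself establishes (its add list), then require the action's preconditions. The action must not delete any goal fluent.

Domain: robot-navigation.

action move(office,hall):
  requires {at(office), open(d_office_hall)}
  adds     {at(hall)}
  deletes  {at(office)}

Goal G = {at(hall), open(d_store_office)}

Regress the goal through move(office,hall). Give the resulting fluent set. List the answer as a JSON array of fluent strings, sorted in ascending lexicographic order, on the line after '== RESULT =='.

Compute (G \ add) ∪ pre:
  G ∩ del = {}  (empty — regression defined)
  G \ add = {at(hall), open(d_store_office)} \ {at(hall)} = {open(d_store_office)}
  ∪ pre   = {open(d_store_office)} ∪ {at(office), open(d_office_hall)}
          = {at(office), open(d_office_hall), open(d_store_office)}

== RESULT ==
["at(office)", "open(d_office_hall)", "open(d_store_office)"]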